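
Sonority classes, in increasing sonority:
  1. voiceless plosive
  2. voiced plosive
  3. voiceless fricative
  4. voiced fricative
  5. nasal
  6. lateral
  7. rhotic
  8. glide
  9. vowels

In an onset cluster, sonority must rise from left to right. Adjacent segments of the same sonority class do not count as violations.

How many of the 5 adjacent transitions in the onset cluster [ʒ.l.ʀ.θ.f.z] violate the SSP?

1

/ʒ/: voiced fricative = 4.
/l/: lateral = 6.
/ʀ/: rhotic = 7.
/θ/: voiceless fricative = 3.
/f/: voiceless fricative = 3.
/z/: voiced fricative = 4.
/ʒ/→/l/: 4→6 (rises) — ok.
/l/→/ʀ/: 6→7 (rises) — ok.
/ʀ/→/θ/: 7→3 (does not rise) — violation.
/θ/→/f/: 3→3 (plateau, allowed) — ok.
/f/→/z/: 3→4 (rises) — ok.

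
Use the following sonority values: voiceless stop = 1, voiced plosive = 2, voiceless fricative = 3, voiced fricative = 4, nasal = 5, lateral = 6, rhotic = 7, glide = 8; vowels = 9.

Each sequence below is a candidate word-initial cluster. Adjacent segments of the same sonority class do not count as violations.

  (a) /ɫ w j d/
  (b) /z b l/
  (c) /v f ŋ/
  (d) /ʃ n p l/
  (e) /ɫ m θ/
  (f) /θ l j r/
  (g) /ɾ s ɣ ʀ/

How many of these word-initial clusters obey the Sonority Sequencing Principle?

(a) 6-8-8-2 → violates
(b) 4-2-6 → violates
(c) 4-3-5 → violates
(d) 3-5-1-6 → violates
(e) 6-5-3 → violates
(f) 3-6-8-7 → violates
(g) 7-3-4-7 → violates

0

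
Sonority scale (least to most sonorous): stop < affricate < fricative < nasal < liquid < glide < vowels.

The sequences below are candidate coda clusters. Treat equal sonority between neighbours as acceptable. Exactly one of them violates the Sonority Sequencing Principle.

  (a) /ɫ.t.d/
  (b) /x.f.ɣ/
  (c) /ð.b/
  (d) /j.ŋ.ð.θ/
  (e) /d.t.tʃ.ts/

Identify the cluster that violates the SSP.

(a) sonority 5-1-1: well-formed.
(b) sonority 3-3-3: well-formed.
(c) sonority 3-1: well-formed.
(d) sonority 6-4-3-3: well-formed.
(e) sonority 1-1-2-2: ill-formed.

e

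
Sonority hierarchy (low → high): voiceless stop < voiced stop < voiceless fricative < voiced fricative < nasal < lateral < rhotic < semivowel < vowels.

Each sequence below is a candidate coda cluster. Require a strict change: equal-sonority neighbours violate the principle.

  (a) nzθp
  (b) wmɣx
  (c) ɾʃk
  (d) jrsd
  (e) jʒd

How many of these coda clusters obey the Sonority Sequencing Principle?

(a) nzθp: profile 5-4-3-1 — obeys.
(b) wmɣx: profile 8-5-4-3 — obeys.
(c) ɾʃk: profile 7-3-1 — obeys.
(d) jrsd: profile 8-7-3-2 — obeys.
(e) jʒd: profile 8-4-2 — obeys.

5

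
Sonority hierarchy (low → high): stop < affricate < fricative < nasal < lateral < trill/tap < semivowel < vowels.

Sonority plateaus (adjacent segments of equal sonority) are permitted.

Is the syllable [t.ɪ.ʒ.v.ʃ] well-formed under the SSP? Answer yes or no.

Onset: /t/ is a stop (sonority 1); then the nucleus /ɪ/ (sonority 8).
Onset profile 1-8 — rises to the nucleus.
Coda: /ʒ/ is a fricative (sonority 3), /v/ is a fricative (sonority 3), /ʃ/ is a fricative (sonority 3).
Coda profile 8-3-3-3 — falls from the nucleus.

yes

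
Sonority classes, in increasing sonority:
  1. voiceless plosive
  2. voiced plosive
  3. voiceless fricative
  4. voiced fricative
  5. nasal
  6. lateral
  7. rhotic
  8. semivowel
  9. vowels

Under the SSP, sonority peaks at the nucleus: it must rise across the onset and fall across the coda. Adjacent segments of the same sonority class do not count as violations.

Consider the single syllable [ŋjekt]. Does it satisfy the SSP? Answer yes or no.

Onset: /ŋ/ is a nasal (sonority 5), /j/ is a semivowel (sonority 8); then the nucleus /e/ (sonority 9).
Onset profile 5-8-9 — rises to the nucleus.
Coda: /k/ is a voiceless plosive (sonority 1), /t/ is a voiceless plosive (sonority 1).
Coda profile 9-1-1 — falls from the nucleus.

yes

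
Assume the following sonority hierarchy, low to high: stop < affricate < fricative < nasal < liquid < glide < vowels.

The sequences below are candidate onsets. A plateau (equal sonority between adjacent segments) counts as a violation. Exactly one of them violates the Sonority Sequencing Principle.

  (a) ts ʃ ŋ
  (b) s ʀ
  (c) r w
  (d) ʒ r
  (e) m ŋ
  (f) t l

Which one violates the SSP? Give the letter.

(a) sonority 2-3-4: well-formed.
(b) sonority 3-5: well-formed.
(c) sonority 5-6: well-formed.
(d) sonority 3-5: well-formed.
(e) sonority 4-4: ill-formed.
(f) sonority 1-5: well-formed.

e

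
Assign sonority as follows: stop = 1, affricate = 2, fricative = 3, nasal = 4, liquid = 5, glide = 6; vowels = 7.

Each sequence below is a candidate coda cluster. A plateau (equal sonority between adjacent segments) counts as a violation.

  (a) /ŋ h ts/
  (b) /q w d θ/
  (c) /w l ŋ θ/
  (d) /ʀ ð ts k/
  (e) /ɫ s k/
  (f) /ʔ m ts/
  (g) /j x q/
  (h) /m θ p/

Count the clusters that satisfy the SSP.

6

(a) /ŋ h ts/: profile 4-3-2 — obeys.
(b) /q w d θ/: profile 1-6-1-3 — violates.
(c) /w l ŋ θ/: profile 6-5-4-3 — obeys.
(d) /ʀ ð ts k/: profile 5-3-2-1 — obeys.
(e) /ɫ s k/: profile 5-3-1 — obeys.
(f) /ʔ m ts/: profile 1-4-2 — violates.
(g) /j x q/: profile 6-3-1 — obeys.
(h) /m θ p/: profile 4-3-1 — obeys.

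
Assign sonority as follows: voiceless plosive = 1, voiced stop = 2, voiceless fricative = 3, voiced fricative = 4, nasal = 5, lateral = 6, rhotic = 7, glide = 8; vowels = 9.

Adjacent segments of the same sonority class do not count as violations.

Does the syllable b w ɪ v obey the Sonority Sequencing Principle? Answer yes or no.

Onset: /b/ is a voiced stop (sonority 2), /w/ is a glide (sonority 8); then the nucleus /ɪ/ (sonority 9).
Onset profile 2-8-9 — rises to the nucleus.
Coda: /v/ is a voiced fricative (sonority 4).
Coda profile 9-4 — falls from the nucleus.

yes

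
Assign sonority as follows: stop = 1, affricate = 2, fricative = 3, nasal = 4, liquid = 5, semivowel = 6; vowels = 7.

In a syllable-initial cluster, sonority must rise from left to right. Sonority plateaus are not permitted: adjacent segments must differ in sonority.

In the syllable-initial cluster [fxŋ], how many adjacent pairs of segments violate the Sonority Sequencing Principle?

/f/ — fricative, sonority 3.
/x/ — fricative, sonority 3.
/ŋ/ — nasal, sonority 4.
/f/→/x/: 3→3 (plateau) — violation.
/x/→/ŋ/: 3→4 (rises) — ok.

1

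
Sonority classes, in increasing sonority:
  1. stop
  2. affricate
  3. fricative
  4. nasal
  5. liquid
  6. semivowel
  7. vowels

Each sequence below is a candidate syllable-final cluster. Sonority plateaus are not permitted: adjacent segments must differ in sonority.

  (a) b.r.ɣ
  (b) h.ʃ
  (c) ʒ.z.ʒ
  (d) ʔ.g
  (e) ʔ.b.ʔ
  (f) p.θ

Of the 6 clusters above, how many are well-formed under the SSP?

(a) b.r.ɣ: profile 1-5-3 — violates.
(b) h.ʃ: profile 3-3 — violates.
(c) ʒ.z.ʒ: profile 3-3-3 — violates.
(d) ʔ.g: profile 1-1 — violates.
(e) ʔ.b.ʔ: profile 1-1-1 — violates.
(f) p.θ: profile 1-3 — violates.

0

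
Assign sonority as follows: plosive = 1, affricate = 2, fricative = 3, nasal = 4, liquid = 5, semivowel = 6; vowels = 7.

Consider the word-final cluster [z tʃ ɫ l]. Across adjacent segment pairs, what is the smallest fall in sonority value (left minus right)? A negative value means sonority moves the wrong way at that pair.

-3

/z/ — fricative, sonority 3.
/tʃ/ — affricate, sonority 2.
/ɫ/ — liquid, sonority 5.
/l/ — liquid, sonority 5.
/z/→/tʃ/: change +1.
/tʃ/→/ɫ/: change -3.
/ɫ/→/l/: change +0.
Minimum = -3.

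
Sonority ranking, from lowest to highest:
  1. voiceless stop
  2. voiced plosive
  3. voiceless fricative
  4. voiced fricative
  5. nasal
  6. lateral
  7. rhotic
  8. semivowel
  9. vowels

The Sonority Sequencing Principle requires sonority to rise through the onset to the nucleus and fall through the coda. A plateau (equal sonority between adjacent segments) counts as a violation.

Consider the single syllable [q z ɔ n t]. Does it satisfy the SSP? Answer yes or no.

Onset: /q/ is a voiceless stop (sonority 1), /z/ is a voiced fricative (sonority 4); then the nucleus /ɔ/ (sonority 9).
Onset profile 1-4-9 — rises to the nucleus.
Coda: /n/ is a nasal (sonority 5), /t/ is a voiceless stop (sonority 1).
Coda profile 9-5-1 — falls from the nucleus.

yes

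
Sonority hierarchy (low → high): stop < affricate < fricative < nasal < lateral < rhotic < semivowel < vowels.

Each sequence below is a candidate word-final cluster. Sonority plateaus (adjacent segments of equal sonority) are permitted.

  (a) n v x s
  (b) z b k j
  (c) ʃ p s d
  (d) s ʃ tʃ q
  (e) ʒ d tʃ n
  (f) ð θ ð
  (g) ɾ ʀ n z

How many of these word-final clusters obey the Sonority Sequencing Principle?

(a) n v x s: profile 4-3-3-3 — obeys.
(b) z b k j: profile 3-1-1-7 — violates.
(c) ʃ p s d: profile 3-1-3-1 — violates.
(d) s ʃ tʃ q: profile 3-3-2-1 — obeys.
(e) ʒ d tʃ n: profile 3-1-2-4 — violates.
(f) ð θ ð: profile 3-3-3 — obeys.
(g) ɾ ʀ n z: profile 6-6-4-3 — obeys.

4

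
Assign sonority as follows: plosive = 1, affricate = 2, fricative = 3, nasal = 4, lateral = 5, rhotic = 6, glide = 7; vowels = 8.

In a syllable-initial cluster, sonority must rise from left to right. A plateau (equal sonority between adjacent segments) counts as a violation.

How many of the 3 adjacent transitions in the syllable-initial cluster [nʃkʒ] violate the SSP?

/n/: nasal = 4.
/ʃ/: fricative = 3.
/k/: plosive = 1.
/ʒ/: fricative = 3.
/n/→/ʃ/: 4→3 (does not rise) — violation.
/ʃ/→/k/: 3→1 (does not rise) — violation.
/k/→/ʒ/: 1→3 (rises) — ok.

2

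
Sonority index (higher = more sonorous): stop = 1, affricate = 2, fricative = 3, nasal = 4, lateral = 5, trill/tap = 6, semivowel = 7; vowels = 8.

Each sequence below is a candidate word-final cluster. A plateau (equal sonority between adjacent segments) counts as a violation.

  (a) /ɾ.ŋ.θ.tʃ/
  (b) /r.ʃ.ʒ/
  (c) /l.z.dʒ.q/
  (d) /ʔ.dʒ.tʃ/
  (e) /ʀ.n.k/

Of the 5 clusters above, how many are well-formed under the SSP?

3

(a) /ɾ.ŋ.θ.tʃ/: profile 6-4-3-2 — obeys.
(b) /r.ʃ.ʒ/: profile 6-3-3 — violates.
(c) /l.z.dʒ.q/: profile 5-3-2-1 — obeys.
(d) /ʔ.dʒ.tʃ/: profile 1-2-2 — violates.
(e) /ʀ.n.k/: profile 6-4-1 — obeys.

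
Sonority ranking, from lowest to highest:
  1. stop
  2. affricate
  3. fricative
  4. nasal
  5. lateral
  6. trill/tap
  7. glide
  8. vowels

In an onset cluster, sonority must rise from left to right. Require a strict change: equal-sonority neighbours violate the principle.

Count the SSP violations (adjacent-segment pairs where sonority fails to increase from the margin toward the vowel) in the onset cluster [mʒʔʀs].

/m/ — nasal, sonority 4.
/ʒ/ — fricative, sonority 3.
/ʔ/ — stop, sonority 1.
/ʀ/ — trill/tap, sonority 6.
/s/ — fricative, sonority 3.
/m/→/ʒ/: 4→3 (does not rise) — violation.
/ʒ/→/ʔ/: 3→1 (does not rise) — violation.
/ʔ/→/ʀ/: 1→6 (rises) — ok.
/ʀ/→/s/: 6→3 (does not rise) — violation.

3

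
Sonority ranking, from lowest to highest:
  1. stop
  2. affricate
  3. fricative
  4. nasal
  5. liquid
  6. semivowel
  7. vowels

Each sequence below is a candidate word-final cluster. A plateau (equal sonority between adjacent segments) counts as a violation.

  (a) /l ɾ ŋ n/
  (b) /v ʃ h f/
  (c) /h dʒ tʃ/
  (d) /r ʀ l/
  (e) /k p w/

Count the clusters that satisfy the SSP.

(a) /l ɾ ŋ n/: profile 5-5-4-4 — violates.
(b) /v ʃ h f/: profile 3-3-3-3 — violates.
(c) /h dʒ tʃ/: profile 3-2-2 — violates.
(d) /r ʀ l/: profile 5-5-5 — violates.
(e) /k p w/: profile 1-1-6 — violates.

0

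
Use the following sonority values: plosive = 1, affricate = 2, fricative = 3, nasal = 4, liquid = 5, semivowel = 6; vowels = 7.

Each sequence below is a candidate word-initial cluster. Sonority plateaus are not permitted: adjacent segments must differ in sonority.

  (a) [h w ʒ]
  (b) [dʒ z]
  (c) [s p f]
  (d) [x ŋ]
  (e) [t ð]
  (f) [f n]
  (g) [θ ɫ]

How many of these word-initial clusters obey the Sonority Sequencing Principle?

5

(a) 3-6-3 → violates
(b) 2-3 → obeys
(c) 3-1-3 → violates
(d) 3-4 → obeys
(e) 1-3 → obeys
(f) 3-4 → obeys
(g) 3-5 → obeys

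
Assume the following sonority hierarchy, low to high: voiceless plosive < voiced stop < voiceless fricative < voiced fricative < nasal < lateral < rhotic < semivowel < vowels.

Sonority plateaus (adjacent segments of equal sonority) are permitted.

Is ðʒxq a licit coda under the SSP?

yes

/ð/ is a voiced fricative (sonority 4).
/ʒ/ is a voiced fricative (sonority 4).
/x/ is a voiceless fricative (sonority 3).
/q/ is a voiceless plosive (sonority 1).
The profile 4-4-3-1 is non-increasing (plateaus allowed), so the coda satisfies the SSP.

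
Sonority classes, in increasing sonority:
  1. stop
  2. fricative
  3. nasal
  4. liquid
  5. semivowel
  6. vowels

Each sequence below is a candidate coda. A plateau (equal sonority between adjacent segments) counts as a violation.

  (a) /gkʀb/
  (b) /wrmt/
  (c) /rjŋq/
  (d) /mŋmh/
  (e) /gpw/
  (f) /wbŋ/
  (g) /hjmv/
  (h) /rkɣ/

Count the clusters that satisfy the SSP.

1

(a) /gkʀb/: profile 1-1-4-1 — violates.
(b) /wrmt/: profile 5-4-3-1 — obeys.
(c) /rjŋq/: profile 4-5-3-1 — violates.
(d) /mŋmh/: profile 3-3-3-2 — violates.
(e) /gpw/: profile 1-1-5 — violates.
(f) /wbŋ/: profile 5-1-3 — violates.
(g) /hjmv/: profile 2-5-3-2 — violates.
(h) /rkɣ/: profile 4-1-2 — violates.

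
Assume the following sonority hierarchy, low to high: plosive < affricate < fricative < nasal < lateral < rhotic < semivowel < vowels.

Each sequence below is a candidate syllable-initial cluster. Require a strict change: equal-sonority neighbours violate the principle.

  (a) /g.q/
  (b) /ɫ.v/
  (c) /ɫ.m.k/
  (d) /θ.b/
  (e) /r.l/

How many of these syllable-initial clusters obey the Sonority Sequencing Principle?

(a) 1-1 → violates
(b) 5-3 → violates
(c) 5-4-1 → violates
(d) 3-1 → violates
(e) 6-5 → violates

0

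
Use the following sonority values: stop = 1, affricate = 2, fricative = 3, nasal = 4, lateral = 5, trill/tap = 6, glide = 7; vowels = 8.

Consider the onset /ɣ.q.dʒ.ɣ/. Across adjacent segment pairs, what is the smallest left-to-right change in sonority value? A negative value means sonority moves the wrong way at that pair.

/ɣ/ — fricative, sonority 3.
/q/ — stop, sonority 1.
/dʒ/ — affricate, sonority 2.
/ɣ/ — fricative, sonority 3.
/ɣ/→/q/: change -2.
/q/→/dʒ/: change +1.
/dʒ/→/ɣ/: change +1.
Minimum = -2.

-2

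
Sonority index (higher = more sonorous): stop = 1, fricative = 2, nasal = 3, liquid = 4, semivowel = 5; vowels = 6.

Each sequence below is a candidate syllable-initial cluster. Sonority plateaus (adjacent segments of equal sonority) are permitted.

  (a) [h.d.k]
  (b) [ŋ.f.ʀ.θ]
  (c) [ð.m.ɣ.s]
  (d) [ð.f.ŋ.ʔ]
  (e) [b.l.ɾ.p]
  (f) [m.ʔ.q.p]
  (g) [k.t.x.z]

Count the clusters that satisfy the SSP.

1

(a) [h.d.k]: profile 2-1-1 — violates.
(b) [ŋ.f.ʀ.θ]: profile 3-2-4-2 — violates.
(c) [ð.m.ɣ.s]: profile 2-3-2-2 — violates.
(d) [ð.f.ŋ.ʔ]: profile 2-2-3-1 — violates.
(e) [b.l.ɾ.p]: profile 1-4-4-1 — violates.
(f) [m.ʔ.q.p]: profile 3-1-1-1 — violates.
(g) [k.t.x.z]: profile 1-1-2-2 — obeys.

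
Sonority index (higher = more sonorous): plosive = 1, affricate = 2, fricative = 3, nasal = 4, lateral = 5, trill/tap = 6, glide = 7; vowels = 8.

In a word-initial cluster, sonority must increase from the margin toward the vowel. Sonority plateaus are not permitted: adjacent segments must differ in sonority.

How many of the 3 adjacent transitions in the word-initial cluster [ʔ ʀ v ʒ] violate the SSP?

/ʔ/: plosive = 1.
/ʀ/: trill/tap = 6.
/v/: fricative = 3.
/ʒ/: fricative = 3.
/ʔ/→/ʀ/: 1→6 (rises) — ok.
/ʀ/→/v/: 6→3 (does not rise) — violation.
/v/→/ʒ/: 3→3 (plateau) — violation.

2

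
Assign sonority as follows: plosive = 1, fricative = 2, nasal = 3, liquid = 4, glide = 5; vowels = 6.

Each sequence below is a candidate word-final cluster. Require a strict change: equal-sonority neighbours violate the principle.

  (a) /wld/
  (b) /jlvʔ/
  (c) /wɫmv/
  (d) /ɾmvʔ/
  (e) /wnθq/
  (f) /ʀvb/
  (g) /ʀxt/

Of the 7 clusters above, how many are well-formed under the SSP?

(a) /wld/: profile 5-4-1 — obeys.
(b) /jlvʔ/: profile 5-4-2-1 — obeys.
(c) /wɫmv/: profile 5-4-3-2 — obeys.
(d) /ɾmvʔ/: profile 4-3-2-1 — obeys.
(e) /wnθq/: profile 5-3-2-1 — obeys.
(f) /ʀvb/: profile 4-2-1 — obeys.
(g) /ʀxt/: profile 4-2-1 — obeys.

7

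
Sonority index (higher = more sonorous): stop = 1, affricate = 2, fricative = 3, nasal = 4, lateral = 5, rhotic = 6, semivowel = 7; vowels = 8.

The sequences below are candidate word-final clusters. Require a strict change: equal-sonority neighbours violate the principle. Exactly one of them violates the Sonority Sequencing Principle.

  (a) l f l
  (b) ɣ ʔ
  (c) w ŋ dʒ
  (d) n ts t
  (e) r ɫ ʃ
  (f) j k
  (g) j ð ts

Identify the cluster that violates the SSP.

a

(a) 5-3-5 → violates
(b) 3-1 → obeys
(c) 7-4-2 → obeys
(d) 4-2-1 → obeys
(e) 6-5-3 → obeys
(f) 7-1 → obeys
(g) 7-3-2 → obeys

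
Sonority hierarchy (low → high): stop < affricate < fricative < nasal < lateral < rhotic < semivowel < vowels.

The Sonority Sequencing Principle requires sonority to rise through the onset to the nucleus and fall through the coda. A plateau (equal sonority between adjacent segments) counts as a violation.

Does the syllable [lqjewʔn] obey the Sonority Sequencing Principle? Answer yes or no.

Onset: /l/ is a lateral (sonority 5), /q/ is a stop (sonority 1), /j/ is a semivowel (sonority 7); then the nucleus /e/ (sonority 8).
Onset profile 5-1-7-8 — does not strictly rise throughout.
Coda: /w/ is a semivowel (sonority 7), /ʔ/ is a stop (sonority 1), /n/ is a nasal (sonority 4).
Coda profile 8-7-1-4 — does not strictly fall throughout.

no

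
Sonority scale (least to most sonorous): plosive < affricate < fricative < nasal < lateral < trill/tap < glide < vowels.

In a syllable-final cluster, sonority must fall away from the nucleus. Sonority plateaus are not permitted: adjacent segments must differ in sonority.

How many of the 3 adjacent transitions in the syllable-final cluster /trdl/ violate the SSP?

2

/t/ — plosive, sonority 1.
/r/ — trill/tap, sonority 6.
/d/ — plosive, sonority 1.
/l/ — lateral, sonority 5.
/t/→/r/: 1→6 (does not fall) — violation.
/r/→/d/: 6→1 (falls) — ok.
/d/→/l/: 1→5 (does not fall) — violation.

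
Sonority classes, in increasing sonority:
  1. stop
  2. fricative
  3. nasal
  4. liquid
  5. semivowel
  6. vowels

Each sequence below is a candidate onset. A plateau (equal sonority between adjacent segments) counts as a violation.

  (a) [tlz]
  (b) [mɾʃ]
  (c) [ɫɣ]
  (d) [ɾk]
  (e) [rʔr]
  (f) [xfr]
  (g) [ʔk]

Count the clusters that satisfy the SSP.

0

(a) [tlz]: profile 1-4-2 — violates.
(b) [mɾʃ]: profile 3-4-2 — violates.
(c) [ɫɣ]: profile 4-2 — violates.
(d) [ɾk]: profile 4-1 — violates.
(e) [rʔr]: profile 4-1-4 — violates.
(f) [xfr]: profile 2-2-4 — violates.
(g) [ʔk]: profile 1-1 — violates.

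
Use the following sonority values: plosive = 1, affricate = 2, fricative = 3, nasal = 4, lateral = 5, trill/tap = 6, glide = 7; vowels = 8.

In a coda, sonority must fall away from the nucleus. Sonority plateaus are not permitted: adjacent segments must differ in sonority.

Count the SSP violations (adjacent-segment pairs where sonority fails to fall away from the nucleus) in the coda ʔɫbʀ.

/ʔ/ — plosive, sonority 1.
/ɫ/ — lateral, sonority 5.
/b/ — plosive, sonority 1.
/ʀ/ — trill/tap, sonority 6.
/ʔ/→/ɫ/: 1→5 (does not fall) — violation.
/ɫ/→/b/: 5→1 (falls) — ok.
/b/→/ʀ/: 1→6 (does not fall) — violation.

2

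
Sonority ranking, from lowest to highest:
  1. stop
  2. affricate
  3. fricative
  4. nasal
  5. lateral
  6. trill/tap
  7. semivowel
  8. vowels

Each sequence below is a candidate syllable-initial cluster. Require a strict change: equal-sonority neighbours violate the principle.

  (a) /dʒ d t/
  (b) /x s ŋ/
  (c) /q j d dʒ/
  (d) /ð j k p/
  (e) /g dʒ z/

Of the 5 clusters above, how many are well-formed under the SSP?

1

(a) 2-1-1 → violates
(b) 3-3-4 → violates
(c) 1-7-1-2 → violates
(d) 3-7-1-1 → violates
(e) 1-2-3 → obeys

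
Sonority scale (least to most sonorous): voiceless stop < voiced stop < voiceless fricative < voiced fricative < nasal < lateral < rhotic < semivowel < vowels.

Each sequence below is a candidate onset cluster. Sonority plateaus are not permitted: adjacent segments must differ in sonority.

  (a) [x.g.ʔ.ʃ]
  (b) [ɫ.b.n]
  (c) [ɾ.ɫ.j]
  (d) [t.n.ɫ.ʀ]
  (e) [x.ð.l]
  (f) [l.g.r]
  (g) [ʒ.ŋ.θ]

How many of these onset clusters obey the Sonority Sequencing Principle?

2

(a) 3-2-1-3 → violates
(b) 6-2-5 → violates
(c) 7-6-8 → violates
(d) 1-5-6-7 → obeys
(e) 3-4-6 → obeys
(f) 6-2-7 → violates
(g) 4-5-3 → violates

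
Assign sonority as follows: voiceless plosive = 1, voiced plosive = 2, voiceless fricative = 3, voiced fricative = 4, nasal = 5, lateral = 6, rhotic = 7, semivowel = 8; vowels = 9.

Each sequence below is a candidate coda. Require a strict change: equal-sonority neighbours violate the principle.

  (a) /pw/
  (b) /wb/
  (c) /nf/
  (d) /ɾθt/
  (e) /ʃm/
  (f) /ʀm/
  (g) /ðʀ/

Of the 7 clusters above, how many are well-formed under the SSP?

4

(a) sonority 1-8: ill-formed.
(b) sonority 8-2: well-formed.
(c) sonority 5-3: well-formed.
(d) sonority 7-3-1: well-formed.
(e) sonority 3-5: ill-formed.
(f) sonority 7-5: well-formed.
(g) sonority 4-7: ill-formed.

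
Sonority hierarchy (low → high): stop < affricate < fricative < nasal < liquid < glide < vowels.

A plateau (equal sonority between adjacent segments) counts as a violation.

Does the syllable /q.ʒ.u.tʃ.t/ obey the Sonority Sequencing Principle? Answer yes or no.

Onset: /q/ is a stop (sonority 1), /ʒ/ is a fricative (sonority 3); then the nucleus /u/ (sonority 7).
Onset profile 1-3-7 — rises to the nucleus.
Coda: /tʃ/ is an affricate (sonority 2), /t/ is a stop (sonority 1).
Coda profile 7-2-1 — falls from the nucleus.

yes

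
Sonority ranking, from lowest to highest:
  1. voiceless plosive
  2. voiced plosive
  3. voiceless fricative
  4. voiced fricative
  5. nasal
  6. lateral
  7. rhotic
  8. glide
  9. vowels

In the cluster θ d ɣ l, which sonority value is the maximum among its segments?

/θ/: voiceless fricative = 3.
/d/: voiced plosive = 2.
/ɣ/: voiced fricative = 4.
/l/: lateral = 6.
The maximum is 6.

6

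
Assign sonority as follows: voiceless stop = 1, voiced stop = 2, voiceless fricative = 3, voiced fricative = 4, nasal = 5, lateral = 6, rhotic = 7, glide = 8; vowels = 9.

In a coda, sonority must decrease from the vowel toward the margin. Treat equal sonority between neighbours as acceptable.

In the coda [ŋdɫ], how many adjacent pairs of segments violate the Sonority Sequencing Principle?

1

/ŋ/ — nasal, sonority 5.
/d/ — voiced stop, sonority 2.
/ɫ/ — lateral, sonority 6.
/ŋ/→/d/: 5→2 (falls) — ok.
/d/→/ɫ/: 2→6 (does not fall) — violation.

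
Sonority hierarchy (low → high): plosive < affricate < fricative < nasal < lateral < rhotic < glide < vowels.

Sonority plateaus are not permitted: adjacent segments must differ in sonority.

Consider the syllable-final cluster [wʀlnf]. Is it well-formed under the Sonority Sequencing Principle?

/w/ — glide, sonority 7.
/ʀ/ — rhotic, sonority 6.
/l/ — lateral, sonority 5.
/n/ — nasal, sonority 4.
/f/ — fricative, sonority 3.
The profile 7-6-5-4-3 strictly falls, so the syllable-final cluster satisfies the SSP.

yes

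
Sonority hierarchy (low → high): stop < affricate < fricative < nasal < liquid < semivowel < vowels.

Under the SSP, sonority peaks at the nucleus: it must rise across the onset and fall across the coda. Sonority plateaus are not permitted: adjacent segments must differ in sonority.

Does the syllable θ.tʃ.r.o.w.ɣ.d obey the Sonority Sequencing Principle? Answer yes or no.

no

Onset: /θ/ is a fricative (sonority 3), /tʃ/ is an affricate (sonority 2), /r/ is a liquid (sonority 5); then the nucleus /o/ (sonority 7).
Onset profile 3-2-5-7 — does not strictly rise throughout.
Coda: /w/ is a semivowel (sonority 6), /ɣ/ is a fricative (sonority 3), /d/ is a stop (sonority 1).
Coda profile 7-6-3-1 — falls from the nucleus.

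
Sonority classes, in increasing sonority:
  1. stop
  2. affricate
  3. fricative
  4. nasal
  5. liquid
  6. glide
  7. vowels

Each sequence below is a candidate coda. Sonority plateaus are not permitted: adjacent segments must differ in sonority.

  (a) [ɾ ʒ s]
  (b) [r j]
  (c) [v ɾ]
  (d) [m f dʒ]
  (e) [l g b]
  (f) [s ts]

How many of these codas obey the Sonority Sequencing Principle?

(a) [ɾ ʒ s]: profile 5-3-3 — violates.
(b) [r j]: profile 5-6 — violates.
(c) [v ɾ]: profile 3-5 — violates.
(d) [m f dʒ]: profile 4-3-2 — obeys.
(e) [l g b]: profile 5-1-1 — violates.
(f) [s ts]: profile 3-2 — obeys.

2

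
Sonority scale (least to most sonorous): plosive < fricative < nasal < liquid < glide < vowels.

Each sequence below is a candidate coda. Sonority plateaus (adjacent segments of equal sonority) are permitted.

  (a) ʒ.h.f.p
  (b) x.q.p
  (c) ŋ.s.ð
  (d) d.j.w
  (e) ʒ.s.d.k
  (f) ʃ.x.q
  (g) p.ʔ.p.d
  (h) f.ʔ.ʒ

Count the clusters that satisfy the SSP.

(a) 2-2-2-1 → obeys
(b) 2-1-1 → obeys
(c) 3-2-2 → obeys
(d) 1-5-5 → violates
(e) 2-2-1-1 → obeys
(f) 2-2-1 → obeys
(g) 1-1-1-1 → obeys
(h) 2-1-2 → violates

6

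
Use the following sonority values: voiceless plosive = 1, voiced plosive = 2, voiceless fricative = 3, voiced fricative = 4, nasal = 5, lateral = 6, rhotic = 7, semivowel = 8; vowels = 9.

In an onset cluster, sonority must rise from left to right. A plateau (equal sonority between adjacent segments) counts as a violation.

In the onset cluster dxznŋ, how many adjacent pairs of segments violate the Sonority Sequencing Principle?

1

/d/ is a voiced plosive (sonority 2).
/x/ is a voiceless fricative (sonority 3).
/z/ is a voiced fricative (sonority 4).
/n/ is a nasal (sonority 5).
/ŋ/ is a nasal (sonority 5).
/d/→/x/: 2→3 (rises) — ok.
/x/→/z/: 3→4 (rises) — ok.
/z/→/n/: 4→5 (rises) — ok.
/n/→/ŋ/: 5→5 (plateau) — violation.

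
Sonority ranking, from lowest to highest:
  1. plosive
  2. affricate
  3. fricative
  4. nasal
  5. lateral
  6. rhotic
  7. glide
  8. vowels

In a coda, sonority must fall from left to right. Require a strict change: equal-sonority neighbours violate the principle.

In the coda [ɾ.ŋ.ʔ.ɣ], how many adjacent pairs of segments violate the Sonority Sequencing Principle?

1

/ɾ/ is a rhotic (sonority 6).
/ŋ/ is a nasal (sonority 4).
/ʔ/ is a plosive (sonority 1).
/ɣ/ is a fricative (sonority 3).
/ɾ/→/ŋ/: 6→4 (falls) — ok.
/ŋ/→/ʔ/: 4→1 (falls) — ok.
/ʔ/→/ɣ/: 1→3 (does not fall) — violation.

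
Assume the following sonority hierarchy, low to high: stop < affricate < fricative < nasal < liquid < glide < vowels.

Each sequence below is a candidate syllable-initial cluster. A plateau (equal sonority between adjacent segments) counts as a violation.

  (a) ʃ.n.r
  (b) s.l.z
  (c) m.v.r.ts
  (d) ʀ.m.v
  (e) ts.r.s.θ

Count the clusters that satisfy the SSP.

1

(a) ʃ.n.r: profile 3-4-5 — obeys.
(b) s.l.z: profile 3-5-3 — violates.
(c) m.v.r.ts: profile 4-3-5-2 — violates.
(d) ʀ.m.v: profile 5-4-3 — violates.
(e) ts.r.s.θ: profile 2-5-3-3 — violates.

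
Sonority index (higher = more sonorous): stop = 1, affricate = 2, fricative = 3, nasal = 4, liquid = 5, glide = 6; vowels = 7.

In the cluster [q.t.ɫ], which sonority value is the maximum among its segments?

/q/ is a stop (sonority 1).
/t/ is a stop (sonority 1).
/ɫ/ is a liquid (sonority 5).
The maximum is 5.

5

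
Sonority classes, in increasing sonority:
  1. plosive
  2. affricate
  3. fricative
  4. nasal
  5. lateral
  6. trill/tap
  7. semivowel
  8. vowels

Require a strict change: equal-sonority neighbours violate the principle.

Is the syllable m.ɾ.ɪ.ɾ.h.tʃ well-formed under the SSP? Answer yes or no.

Onset: /m/ is a nasal (sonority 4), /ɾ/ is a trill/tap (sonority 6); then the nucleus /ɪ/ (sonority 8).
Onset profile 4-6-8 — rises to the nucleus.
Coda: /ɾ/ is a trill/tap (sonority 6), /h/ is a fricative (sonority 3), /tʃ/ is an affricate (sonority 2).
Coda profile 8-6-3-2 — falls from the nucleus.

yes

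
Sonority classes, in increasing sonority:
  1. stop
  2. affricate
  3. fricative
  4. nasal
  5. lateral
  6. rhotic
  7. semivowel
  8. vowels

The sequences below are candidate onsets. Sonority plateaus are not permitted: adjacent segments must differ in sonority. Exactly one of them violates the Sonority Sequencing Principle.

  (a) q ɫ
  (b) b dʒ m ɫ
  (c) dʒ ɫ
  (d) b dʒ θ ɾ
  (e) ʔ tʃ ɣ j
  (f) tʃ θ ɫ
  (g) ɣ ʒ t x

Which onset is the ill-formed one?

(a) q ɫ: profile 1-5 — obeys.
(b) b dʒ m ɫ: profile 1-2-4-5 — obeys.
(c) dʒ ɫ: profile 2-5 — obeys.
(d) b dʒ θ ɾ: profile 1-2-3-6 — obeys.
(e) ʔ tʃ ɣ j: profile 1-2-3-7 — obeys.
(f) tʃ θ ɫ: profile 2-3-5 — obeys.
(g) ɣ ʒ t x: profile 3-3-1-3 — violates.

g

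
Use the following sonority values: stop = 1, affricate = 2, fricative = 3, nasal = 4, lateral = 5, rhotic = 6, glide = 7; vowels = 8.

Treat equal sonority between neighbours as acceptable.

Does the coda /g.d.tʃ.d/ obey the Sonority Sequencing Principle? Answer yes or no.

no

/g/ is a stop (sonority 1).
/d/ is a stop (sonority 1).
/tʃ/ is an affricate (sonority 2).
/d/ is a stop (sonority 1).
The profile is 1-1-2-1. Between /d/ (1) and /tʃ/ (2) sonority does not fall, so the cluster violates the SSP.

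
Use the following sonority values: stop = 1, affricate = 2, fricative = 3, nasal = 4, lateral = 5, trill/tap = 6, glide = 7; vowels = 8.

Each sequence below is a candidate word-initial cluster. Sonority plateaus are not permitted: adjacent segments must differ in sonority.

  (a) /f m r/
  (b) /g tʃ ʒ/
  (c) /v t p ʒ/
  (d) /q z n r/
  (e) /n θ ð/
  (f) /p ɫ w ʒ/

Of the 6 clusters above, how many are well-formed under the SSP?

3

(a) /f m r/: profile 3-4-6 — obeys.
(b) /g tʃ ʒ/: profile 1-2-3 — obeys.
(c) /v t p ʒ/: profile 3-1-1-3 — violates.
(d) /q z n r/: profile 1-3-4-6 — obeys.
(e) /n θ ð/: profile 4-3-3 — violates.
(f) /p ɫ w ʒ/: profile 1-5-7-3 — violates.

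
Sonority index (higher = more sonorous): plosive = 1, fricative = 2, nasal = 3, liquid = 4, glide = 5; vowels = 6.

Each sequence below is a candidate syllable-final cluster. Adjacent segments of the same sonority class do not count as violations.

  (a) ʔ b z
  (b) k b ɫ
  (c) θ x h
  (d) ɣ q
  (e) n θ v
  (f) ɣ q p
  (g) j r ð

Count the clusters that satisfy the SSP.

5

(a) ʔ b z: profile 1-1-2 — violates.
(b) k b ɫ: profile 1-1-4 — violates.
(c) θ x h: profile 2-2-2 — obeys.
(d) ɣ q: profile 2-1 — obeys.
(e) n θ v: profile 3-2-2 — obeys.
(f) ɣ q p: profile 2-1-1 — obeys.
(g) j r ð: profile 5-4-2 — obeys.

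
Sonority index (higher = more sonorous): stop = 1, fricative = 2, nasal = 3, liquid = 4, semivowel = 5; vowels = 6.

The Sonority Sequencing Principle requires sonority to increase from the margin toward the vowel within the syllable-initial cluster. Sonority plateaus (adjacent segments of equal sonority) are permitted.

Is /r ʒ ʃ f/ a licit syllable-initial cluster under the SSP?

/r/ — liquid, sonority 4.
/ʒ/ — fricative, sonority 2.
/ʃ/ — fricative, sonority 2.
/f/ — fricative, sonority 2.
The profile is 4-2-2-2. Between /r/ (4) and /ʒ/ (2) sonority does not rise, so the cluster violates the SSP.

no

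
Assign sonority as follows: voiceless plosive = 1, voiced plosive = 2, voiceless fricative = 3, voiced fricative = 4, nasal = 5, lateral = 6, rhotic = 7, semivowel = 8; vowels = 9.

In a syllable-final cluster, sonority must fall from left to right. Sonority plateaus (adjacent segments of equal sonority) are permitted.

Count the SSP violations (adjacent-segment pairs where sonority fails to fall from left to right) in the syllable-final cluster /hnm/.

1

/h/ — voiceless fricative, sonority 3.
/n/ — nasal, sonority 5.
/m/ — nasal, sonority 5.
/h/→/n/: 3→5 (does not fall) — violation.
/n/→/m/: 5→5 (plateau, allowed) — ok.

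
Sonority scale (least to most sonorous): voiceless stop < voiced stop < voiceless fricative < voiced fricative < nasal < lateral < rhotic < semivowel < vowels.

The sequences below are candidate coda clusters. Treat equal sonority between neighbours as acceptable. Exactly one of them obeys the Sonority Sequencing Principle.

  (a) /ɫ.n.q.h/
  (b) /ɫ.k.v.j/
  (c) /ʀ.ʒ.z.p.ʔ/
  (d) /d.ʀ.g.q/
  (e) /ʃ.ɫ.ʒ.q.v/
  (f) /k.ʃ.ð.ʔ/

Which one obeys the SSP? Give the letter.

c

(a) /ɫ.n.q.h/: profile 6-5-1-3 — violates.
(b) /ɫ.k.v.j/: profile 6-1-4-8 — violates.
(c) /ʀ.ʒ.z.p.ʔ/: profile 7-4-4-1-1 — obeys.
(d) /d.ʀ.g.q/: profile 2-7-2-1 — violates.
(e) /ʃ.ɫ.ʒ.q.v/: profile 3-6-4-1-4 — violates.
(f) /k.ʃ.ð.ʔ/: profile 1-3-4-1 — violates.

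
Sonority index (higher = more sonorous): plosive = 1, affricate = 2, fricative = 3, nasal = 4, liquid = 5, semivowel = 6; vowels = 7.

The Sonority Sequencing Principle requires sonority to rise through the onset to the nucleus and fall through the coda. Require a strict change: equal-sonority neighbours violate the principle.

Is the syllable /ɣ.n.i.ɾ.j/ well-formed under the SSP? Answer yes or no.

Onset: /ɣ/ is a fricative (sonority 3), /n/ is a nasal (sonority 4); then the nucleus /i/ (sonority 7).
Onset profile 3-4-7 — rises to the nucleus.
Coda: /ɾ/ is a liquid (sonority 5), /j/ is a semivowel (sonority 6).
Coda profile 7-5-6 — does not strictly fall throughout.

no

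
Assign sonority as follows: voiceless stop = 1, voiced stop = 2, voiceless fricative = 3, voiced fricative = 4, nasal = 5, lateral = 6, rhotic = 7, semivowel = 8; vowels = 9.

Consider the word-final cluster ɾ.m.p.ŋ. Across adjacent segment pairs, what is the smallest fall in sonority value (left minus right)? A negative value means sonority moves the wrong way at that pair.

-4

/ɾ/: rhotic = 7.
/m/: nasal = 5.
/p/: voiceless stop = 1.
/ŋ/: nasal = 5.
/ɾ/→/m/: change +2.
/m/→/p/: change +4.
/p/→/ŋ/: change -4.
Minimum = -4.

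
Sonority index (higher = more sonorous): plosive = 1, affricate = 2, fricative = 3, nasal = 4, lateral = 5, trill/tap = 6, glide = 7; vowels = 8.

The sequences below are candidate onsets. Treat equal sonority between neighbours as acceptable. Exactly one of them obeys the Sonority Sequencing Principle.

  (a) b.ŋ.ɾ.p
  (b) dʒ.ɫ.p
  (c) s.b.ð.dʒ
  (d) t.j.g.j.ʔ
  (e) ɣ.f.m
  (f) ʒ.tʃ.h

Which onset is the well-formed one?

e

(a) 1-4-6-1 → violates
(b) 2-5-1 → violates
(c) 3-1-3-2 → violates
(d) 1-7-1-7-1 → violates
(e) 3-3-4 → obeys
(f) 3-2-3 → violates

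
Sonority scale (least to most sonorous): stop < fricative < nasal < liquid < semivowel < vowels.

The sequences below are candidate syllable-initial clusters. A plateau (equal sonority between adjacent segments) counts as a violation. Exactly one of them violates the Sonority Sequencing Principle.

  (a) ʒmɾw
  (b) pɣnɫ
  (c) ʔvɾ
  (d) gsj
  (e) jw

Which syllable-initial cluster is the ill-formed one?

(a) 2-3-4-5 → obeys
(b) 1-2-3-4 → obeys
(c) 1-2-4 → obeys
(d) 1-2-5 → obeys
(e) 5-5 → violates

e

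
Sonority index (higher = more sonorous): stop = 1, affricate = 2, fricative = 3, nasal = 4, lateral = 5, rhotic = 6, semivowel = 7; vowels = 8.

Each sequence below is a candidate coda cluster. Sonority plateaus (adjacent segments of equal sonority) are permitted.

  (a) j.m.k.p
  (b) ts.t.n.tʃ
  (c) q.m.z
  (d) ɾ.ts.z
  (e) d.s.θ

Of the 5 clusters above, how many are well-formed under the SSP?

(a) j.m.k.p: profile 7-4-1-1 — obeys.
(b) ts.t.n.tʃ: profile 2-1-4-2 — violates.
(c) q.m.z: profile 1-4-3 — violates.
(d) ɾ.ts.z: profile 6-2-3 — violates.
(e) d.s.θ: profile 1-3-3 — violates.

1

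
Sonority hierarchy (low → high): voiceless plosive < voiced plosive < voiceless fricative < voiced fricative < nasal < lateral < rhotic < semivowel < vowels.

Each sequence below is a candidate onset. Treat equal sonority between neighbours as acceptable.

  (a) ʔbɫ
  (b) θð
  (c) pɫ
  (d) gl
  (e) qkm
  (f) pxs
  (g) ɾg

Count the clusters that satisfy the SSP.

6

(a) sonority 1-2-6: well-formed.
(b) sonority 3-4: well-formed.
(c) sonority 1-6: well-formed.
(d) sonority 2-6: well-formed.
(e) sonority 1-1-5: well-formed.
(f) sonority 1-3-3: well-formed.
(g) sonority 7-2: ill-formed.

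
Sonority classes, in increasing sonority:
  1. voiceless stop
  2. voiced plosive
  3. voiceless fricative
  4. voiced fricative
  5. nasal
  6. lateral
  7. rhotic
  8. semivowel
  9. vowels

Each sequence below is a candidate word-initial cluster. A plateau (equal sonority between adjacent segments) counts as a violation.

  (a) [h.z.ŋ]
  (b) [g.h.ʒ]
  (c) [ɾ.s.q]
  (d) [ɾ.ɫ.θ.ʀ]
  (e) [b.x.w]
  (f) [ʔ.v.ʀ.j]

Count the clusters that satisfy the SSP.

4

(a) 3-4-5 → obeys
(b) 2-3-4 → obeys
(c) 7-3-1 → violates
(d) 7-6-3-7 → violates
(e) 2-3-8 → obeys
(f) 1-4-7-8 → obeys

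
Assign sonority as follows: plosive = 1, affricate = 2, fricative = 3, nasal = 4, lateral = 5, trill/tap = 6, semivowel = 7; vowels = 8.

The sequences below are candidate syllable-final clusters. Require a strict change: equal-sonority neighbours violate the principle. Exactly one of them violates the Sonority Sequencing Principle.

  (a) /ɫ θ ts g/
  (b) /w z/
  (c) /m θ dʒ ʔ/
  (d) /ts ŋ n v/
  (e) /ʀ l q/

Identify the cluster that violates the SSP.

(a) /ɫ θ ts g/: profile 5-3-2-1 — obeys.
(b) /w z/: profile 7-3 — obeys.
(c) /m θ dʒ ʔ/: profile 4-3-2-1 — obeys.
(d) /ts ŋ n v/: profile 2-4-4-3 — violates.
(e) /ʀ l q/: profile 6-5-1 — obeys.

d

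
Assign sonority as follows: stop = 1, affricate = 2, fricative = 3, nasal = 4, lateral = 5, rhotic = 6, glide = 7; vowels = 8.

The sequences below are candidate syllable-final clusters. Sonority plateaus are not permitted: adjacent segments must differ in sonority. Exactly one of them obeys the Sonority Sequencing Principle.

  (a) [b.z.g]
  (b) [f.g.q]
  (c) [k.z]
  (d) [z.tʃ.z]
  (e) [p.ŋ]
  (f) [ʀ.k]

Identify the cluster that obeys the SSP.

(a) sonority 1-3-1: ill-formed.
(b) sonority 3-1-1: ill-formed.
(c) sonority 1-3: ill-formed.
(d) sonority 3-2-3: ill-formed.
(e) sonority 1-4: ill-formed.
(f) sonority 6-1: well-formed.

f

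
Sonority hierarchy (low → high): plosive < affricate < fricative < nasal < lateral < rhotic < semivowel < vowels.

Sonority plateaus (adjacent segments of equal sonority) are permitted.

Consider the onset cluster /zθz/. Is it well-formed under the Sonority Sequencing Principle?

/z/ — fricative, sonority 3.
/θ/ — fricative, sonority 3.
/z/ — fricative, sonority 3.
The profile 3-3-3 is non-decreasing (plateaus allowed), so the onset cluster satisfies the SSP.

yes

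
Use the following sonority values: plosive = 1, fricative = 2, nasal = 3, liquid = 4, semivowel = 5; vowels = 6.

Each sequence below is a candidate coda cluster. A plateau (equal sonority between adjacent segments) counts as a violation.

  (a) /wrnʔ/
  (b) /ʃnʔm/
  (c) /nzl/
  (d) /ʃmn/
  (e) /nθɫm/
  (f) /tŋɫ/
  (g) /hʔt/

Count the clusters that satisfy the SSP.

(a) sonority 5-4-3-1: well-formed.
(b) sonority 2-3-1-3: ill-formed.
(c) sonority 3-2-4: ill-formed.
(d) sonority 2-3-3: ill-formed.
(e) sonority 3-2-4-3: ill-formed.
(f) sonority 1-3-4: ill-formed.
(g) sonority 2-1-1: ill-formed.

1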